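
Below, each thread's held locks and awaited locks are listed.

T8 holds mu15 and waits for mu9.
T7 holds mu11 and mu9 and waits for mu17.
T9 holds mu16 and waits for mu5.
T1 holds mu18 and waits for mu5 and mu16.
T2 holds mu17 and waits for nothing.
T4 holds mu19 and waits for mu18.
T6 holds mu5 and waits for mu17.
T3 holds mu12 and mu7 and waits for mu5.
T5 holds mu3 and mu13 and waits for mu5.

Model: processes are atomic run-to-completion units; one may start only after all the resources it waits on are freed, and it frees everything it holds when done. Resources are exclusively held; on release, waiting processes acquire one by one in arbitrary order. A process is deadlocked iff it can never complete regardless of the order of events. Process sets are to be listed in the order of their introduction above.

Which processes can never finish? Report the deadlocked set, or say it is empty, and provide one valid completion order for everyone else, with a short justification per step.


The deadlocked set is empty.
Key observation: although several processes wait, no cycle exists — each chain bottoms out at a free runner.
One completion order for the rest: T2, T7, T6, T5, T9, T1, T8, T4, T3.
Walking it through:
  T2 waits on nothing -> runs at once and releases mu17
  T7 waits on mu17 — all released -> runs and releases mu11 and mu9
  T6 waits on mu17 — all released -> runs and releases mu5
  T5 waits on mu5 — all released -> runs and releases mu3 and mu13
  T9 waits on mu5 — all released -> runs and releases mu16
  T1 waits on mu5 and mu16 — all released -> runs and releases mu18
  T8 waits on mu9 — all released -> runs and releases mu15
  T4 waits on mu18 — all released -> runs and releases mu19
  T3 waits on mu5 — all released -> runs and releases mu12 and mu7


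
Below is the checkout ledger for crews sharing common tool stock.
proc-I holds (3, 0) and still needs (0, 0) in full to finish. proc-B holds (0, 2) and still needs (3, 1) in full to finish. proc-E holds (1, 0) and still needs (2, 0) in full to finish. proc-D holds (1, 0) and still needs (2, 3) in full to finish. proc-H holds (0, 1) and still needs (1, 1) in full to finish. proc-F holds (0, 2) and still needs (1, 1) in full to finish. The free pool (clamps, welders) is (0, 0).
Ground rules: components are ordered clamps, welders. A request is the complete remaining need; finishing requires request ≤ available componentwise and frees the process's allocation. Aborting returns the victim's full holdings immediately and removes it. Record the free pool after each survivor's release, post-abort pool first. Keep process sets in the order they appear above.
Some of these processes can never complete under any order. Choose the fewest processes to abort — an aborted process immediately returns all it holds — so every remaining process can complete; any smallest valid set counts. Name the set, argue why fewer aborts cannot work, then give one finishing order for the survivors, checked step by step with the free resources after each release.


The answer: abort proc-F.
Key observation: aborting proc-F returns (0, 2), and proc-B — hopeless before — runs at step 2 with the returned capacity in the pool.
Minimality: the empty abort set fails — the state is deadlocked as it stands.
Survivors finish in the order: proc-I, proc-B, proc-E, proc-H, proc-D. Verifying each step (pool after the aborts first):
  pool = (0, 2)
  run proc-I (needs (0, 0), free (0, 2)); after release of (3, 0) the pool is (3, 2)
  run proc-B (needs (3, 1), free (3, 2)); after release of (0, 2) the pool is (3, 4)
  run proc-E (needs (2, 0), free (3, 4)); after release of (1, 0) the pool is (4, 4)
  run proc-H (needs (1, 1), free (4, 4)); after release of (0, 1) the pool is (4, 5)
  run proc-D (needs (2, 3), free (4, 5)); after release of (1, 0) the pool is (5, 5)


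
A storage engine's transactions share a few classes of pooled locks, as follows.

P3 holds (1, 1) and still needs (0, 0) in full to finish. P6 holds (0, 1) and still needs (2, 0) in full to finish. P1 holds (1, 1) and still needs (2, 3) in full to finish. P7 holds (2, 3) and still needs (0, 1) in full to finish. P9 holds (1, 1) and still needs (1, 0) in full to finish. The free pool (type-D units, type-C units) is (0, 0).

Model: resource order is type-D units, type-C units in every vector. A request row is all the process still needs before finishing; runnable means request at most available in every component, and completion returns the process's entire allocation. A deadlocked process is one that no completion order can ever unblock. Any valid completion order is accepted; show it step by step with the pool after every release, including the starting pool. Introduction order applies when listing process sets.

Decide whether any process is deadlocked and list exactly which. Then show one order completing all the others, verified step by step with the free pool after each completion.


The deadlocked set is empty.
Key observation: P3 can run right away; the returned allocation unlocks the remaining processes in turn.
The rest can finish in the order P3, P7, P9, P6, P1. Step-by-step check:
  pool = (0, 0)
  run P3 (needs (0, 0), free (0, 0)); after release of (1, 1) the pool is (1, 1)
  run P7 (needs (0, 1), free (1, 1)); after release of (2, 3) the pool is (3, 4)
  run P9 (needs (1, 0), free (3, 4)); after release of (1, 1) the pool is (4, 5)
  run P6 (needs (2, 0), free (4, 5)); after release of (0, 1) the pool is (4, 6)
  run P1 (needs (2, 3), free (4, 6)); after release of (1, 1) the pool is (5, 7)


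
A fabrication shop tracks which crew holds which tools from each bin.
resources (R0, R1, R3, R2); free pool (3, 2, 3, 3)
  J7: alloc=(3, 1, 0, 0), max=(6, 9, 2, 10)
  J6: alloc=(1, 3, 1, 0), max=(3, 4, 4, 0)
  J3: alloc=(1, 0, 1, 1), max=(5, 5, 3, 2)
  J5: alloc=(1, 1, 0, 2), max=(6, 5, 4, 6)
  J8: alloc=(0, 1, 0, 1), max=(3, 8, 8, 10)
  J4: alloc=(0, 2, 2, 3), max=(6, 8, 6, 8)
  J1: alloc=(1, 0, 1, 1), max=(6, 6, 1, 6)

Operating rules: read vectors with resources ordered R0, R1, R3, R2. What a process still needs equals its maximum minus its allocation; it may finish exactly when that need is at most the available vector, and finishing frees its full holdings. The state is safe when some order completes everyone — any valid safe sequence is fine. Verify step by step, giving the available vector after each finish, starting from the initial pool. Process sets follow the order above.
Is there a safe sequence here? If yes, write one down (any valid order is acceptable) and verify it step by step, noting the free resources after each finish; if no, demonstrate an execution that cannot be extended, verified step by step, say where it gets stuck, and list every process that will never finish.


SAFE, for example via the order J6, J3, J5, J1, J4, J7, J8.
Key observation: the first exact fit in this order is J6 — it needs (2, 1, 3, 0) with (3, 2, 3, 3) free, meeting a requested resource to the last unit.
Verifying each step:
  pool = (3, 2, 3, 3)
  J6: need (2, 1, 3, 0) fits (3, 2, 3, 3); releases (1, 3, 1, 0), pool now (4, 5, 4, 3)
  J3: need (4, 5, 2, 1) fits (4, 5, 4, 3); releases (1, 0, 1, 1), pool now (5, 5, 5, 4)
  J5: need (5, 4, 4, 4) fits (5, 5, 5, 4); releases (1, 1, 0, 2), pool now (6, 6, 5, 6)
  J1: need (5, 6, 0, 5) fits (6, 6, 5, 6); releases (1, 0, 1, 1), pool now (7, 6, 6, 7)
  J4: need (6, 6, 4, 5) fits (7, 6, 6, 7); releases (0, 2, 2, 3), pool now (7, 8, 8, 10)
  J7: need (3, 8, 2, 10) fits (7, 8, 8, 10); releases (3, 1, 0, 0), pool now (10, 9, 8, 10)
  J8: need (3, 7, 8, 9) fits (10, 9, 8, 10); releases (0, 1, 0, 1), pool now (10, 10, 8, 11)


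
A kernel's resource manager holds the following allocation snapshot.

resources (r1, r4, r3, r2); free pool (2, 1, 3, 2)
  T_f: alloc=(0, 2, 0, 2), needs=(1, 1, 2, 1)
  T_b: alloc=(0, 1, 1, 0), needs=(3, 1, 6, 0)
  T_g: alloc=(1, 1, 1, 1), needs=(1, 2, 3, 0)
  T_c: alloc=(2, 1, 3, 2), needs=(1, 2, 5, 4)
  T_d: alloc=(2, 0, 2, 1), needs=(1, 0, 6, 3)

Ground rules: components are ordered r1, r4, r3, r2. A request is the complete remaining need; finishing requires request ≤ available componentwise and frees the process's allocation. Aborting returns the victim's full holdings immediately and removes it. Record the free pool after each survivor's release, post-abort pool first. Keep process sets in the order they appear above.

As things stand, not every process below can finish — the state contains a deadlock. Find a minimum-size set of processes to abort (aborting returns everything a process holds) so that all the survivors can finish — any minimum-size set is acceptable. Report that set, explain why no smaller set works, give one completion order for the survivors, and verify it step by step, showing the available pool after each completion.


Minimum abort set: T_d.
Key observation: T_b had no path to completion before; after the abort of T_d ((2, 0, 2, 1) returned), step 3 is where it fits.
No smaller set exists: with zero aborts the deadlock remains.
One survivor order: T_f, T_g, T_b, T_c. Check, step by step (post-abort pool first):
  pool = (4, 1, 5, 3)
  run T_f (needs (1, 1, 2, 1), free (4, 1, 5, 3)); after release of (0, 2, 0, 2) the pool is (4, 3, 5, 5)
  run T_g (needs (1, 2, 3, 0), free (4, 3, 5, 5)); after release of (1, 1, 1, 1) the pool is (5, 4, 6, 6)
  run T_b (needs (3, 1, 6, 0), free (5, 4, 6, 6)); after release of (0, 1, 1, 0) the pool is (5, 5, 7, 6)
  run T_c (needs (1, 2, 5, 4), free (5, 5, 7, 6)); after release of (2, 1, 3, 2) the pool is (7, 6, 10, 8)


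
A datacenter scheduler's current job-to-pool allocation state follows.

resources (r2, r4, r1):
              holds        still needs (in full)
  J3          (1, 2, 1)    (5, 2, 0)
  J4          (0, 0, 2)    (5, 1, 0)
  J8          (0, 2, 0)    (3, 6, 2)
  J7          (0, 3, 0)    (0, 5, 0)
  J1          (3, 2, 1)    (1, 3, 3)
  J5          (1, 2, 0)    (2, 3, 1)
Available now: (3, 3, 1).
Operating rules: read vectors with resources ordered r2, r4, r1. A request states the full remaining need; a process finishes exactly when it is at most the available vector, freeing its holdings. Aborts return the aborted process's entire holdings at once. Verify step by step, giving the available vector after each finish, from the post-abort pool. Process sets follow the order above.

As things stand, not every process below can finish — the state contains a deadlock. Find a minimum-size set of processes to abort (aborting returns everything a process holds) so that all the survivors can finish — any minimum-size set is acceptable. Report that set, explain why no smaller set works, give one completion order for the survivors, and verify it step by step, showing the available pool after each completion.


The answer: abort J4.
Key observation: the returned (0, 0, 2) from J4 is what brings J1 — unrunnable before, under any order — into play at step 1.
No smaller set exists: with zero aborts the deadlock remains.
Survivors finish in the order: J1, J3, J5, J8, J7. Check, step by step (pool after the aborts first):
  pool = (3, 3, 3)
  run J1 (needs (1, 3, 3), free (3, 3, 3)); after release of (3, 2, 1) the pool is (6, 5, 4)
  run J3 (needs (5, 2, 0), free (6, 5, 4)); after release of (1, 2, 1) the pool is (7, 7, 5)
  run J5 (needs (2, 3, 1), free (7, 7, 5)); after release of (1, 2, 0) the pool is (8, 9, 5)
  run J8 (needs (3, 6, 2), free (8, 9, 5)); after release of (0, 2, 0) the pool is (8, 11, 5)
  run J7 (needs (0, 5, 0), free (8, 11, 5)); after release of (0, 3, 0) the pool is (8, 14, 5)


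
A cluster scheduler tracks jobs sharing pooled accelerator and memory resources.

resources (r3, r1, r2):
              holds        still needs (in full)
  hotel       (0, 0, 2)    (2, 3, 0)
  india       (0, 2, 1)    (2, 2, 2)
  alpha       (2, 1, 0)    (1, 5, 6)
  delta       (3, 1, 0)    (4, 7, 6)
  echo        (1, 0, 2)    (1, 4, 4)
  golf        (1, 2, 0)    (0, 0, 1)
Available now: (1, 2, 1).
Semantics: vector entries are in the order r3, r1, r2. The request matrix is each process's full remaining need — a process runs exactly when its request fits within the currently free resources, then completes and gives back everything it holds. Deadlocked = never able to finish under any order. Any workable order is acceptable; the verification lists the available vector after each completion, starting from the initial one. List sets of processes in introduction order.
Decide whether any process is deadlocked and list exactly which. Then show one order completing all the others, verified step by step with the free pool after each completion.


The deadlocked set is empty.
Key observation: starting with golf, each completion frees enough for the next — no one is permanently blocked.
A valid finishing order for the others: golf, hotel, india, echo, alpha, delta. Walking it through:
  pool = (1, 2, 1)
  run golf (needs (0, 0, 1), free (1, 2, 1)); after release of (1, 2, 0) the pool is (2, 4, 1)
  run hotel (needs (2, 3, 0), free (2, 4, 1)); after release of (0, 0, 2) the pool is (2, 4, 3)
  run india (needs (2, 2, 2), free (2, 4, 3)); after release of (0, 2, 1) the pool is (2, 6, 4)
  run echo (needs (1, 4, 4), free (2, 6, 4)); after release of (1, 0, 2) the pool is (3, 6, 6)
  run alpha (needs (1, 5, 6), free (3, 6, 6)); after release of (2, 1, 0) the pool is (5, 7, 6)
  run delta (needs (4, 7, 6), free (5, 7, 6)); after release of (3, 1, 0) the pool is (8, 8, 6)


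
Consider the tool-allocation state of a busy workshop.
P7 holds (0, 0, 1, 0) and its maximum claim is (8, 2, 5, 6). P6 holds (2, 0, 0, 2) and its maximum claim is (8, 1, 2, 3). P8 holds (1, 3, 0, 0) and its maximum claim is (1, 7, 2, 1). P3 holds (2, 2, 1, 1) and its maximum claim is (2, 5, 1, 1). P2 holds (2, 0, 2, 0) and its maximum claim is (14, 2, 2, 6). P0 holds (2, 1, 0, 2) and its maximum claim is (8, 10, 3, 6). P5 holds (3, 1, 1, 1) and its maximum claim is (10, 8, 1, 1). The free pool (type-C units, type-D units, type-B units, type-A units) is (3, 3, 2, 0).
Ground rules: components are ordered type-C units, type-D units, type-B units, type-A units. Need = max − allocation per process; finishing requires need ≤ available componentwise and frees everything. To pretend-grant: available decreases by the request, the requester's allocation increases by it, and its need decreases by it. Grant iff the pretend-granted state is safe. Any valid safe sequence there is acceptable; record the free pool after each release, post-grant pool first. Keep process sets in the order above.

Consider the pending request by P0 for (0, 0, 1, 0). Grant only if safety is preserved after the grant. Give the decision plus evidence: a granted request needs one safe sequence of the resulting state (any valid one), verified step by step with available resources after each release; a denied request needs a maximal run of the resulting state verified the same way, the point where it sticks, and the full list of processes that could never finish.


GRANT: granting preserves safety; a valid post-grant sequence is P3, P8, P6, P5, P0, P7, P2.
Key observation: post-grant, (3, 3, 1, 0) remains, and an order beginning with P3 completes everyone.
Verifying the post-grant state step by step:
  pool = (3, 3, 1, 0)
  P3: need (0, 3, 0, 0) fits (3, 3, 1, 0); releases (2, 2, 1, 1), pool now (5, 5, 2, 1)
  P8: need (0, 4, 2, 1) fits (5, 5, 2, 1); releases (1, 3, 0, 0), pool now (6, 8, 2, 1)
  P6: need (6, 1, 2, 1) fits (6, 8, 2, 1); releases (2, 0, 0, 2), pool now (8, 8, 2, 3)
  P5: need (7, 7, 0, 0) fits (8, 8, 2, 3); releases (3, 1, 1, 1), pool now (11, 9, 3, 4)
  P0: need (6, 9, 2, 4) fits (11, 9, 3, 4); releases (2, 1, 1, 2), pool now (13, 10, 4, 6)
  P7: need (8, 2, 4, 6) fits (13, 10, 4, 6); releases (0, 0, 1, 0), pool now (13, 10, 5, 6)
  P2: need (12, 2, 0, 6) fits (13, 10, 5, 6); releases (2, 0, 2, 0), pool now (15, 10, 7, 6)


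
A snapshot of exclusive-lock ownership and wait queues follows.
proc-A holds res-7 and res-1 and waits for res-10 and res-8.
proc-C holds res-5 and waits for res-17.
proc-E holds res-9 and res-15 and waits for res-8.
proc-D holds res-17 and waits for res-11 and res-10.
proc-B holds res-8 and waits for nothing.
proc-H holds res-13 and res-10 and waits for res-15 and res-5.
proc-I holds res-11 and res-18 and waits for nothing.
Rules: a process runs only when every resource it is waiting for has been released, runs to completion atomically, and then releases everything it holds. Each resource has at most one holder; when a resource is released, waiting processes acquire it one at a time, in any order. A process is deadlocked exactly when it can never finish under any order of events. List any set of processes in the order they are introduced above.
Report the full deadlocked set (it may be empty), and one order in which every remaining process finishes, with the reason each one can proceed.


Deadlocked: proc-A, proc-C, proc-D and proc-H.
Key observation: the knot is the closed ring of waits proc-H -> proc-C -> proc-D -> proc-H; proc-A waits into the deadlock from upstream.
A valid finishing order for the others: proc-B, proc-I, proc-E.
Verifying each step:
  proc-B waits on nothing -> runs at once and releases res-8
  proc-I waits on nothing -> runs at once and releases res-11 and res-18
  proc-E waits on res-8 — all released -> runs and releases res-9 and res-15


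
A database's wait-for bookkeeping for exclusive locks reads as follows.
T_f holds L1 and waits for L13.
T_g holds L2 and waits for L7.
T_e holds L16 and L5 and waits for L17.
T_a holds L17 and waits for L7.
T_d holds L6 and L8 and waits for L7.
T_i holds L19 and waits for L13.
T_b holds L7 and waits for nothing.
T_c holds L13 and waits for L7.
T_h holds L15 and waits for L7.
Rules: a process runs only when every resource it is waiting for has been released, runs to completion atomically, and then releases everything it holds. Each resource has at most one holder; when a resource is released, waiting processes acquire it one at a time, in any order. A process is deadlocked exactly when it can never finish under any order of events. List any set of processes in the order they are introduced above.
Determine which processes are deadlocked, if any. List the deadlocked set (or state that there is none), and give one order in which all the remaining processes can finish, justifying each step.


Nothing here is deadlocked.
Key observation: although several processes wait, no cycle exists — each chain bottoms out at a free runner.
One completion order for the rest: T_b, T_a, T_e, T_c, T_f, T_h, T_d, T_g, T_i.
Step-by-step check:
  T_b: no waits; runs immediately, freeing L7
  run T_a (all its waits — L7 — are resolved); releases L17
  run T_e (all its waits — L17 — are resolved); releases L16 and L5
  run T_c (all its waits — L7 — are resolved); releases L13
  run T_f (all its waits — L13 — are resolved); releases L1
  run T_h (all its waits — L7 — are resolved); releases L15
  run T_d (all its waits — L7 — are resolved); releases L6 and L8
  run T_g (all its waits — L7 — are resolved); releases L2
  run T_i (all its waits — L13 — are resolved); releases L19


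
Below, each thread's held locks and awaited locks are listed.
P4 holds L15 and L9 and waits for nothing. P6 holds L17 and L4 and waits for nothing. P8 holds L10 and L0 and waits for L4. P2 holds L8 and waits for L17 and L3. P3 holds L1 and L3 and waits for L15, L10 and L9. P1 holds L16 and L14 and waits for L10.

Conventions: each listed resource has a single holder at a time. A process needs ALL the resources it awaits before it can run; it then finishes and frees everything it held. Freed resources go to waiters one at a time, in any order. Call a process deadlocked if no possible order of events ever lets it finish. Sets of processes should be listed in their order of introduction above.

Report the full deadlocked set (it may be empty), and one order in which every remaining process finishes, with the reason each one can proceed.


No process is deadlocked.
Key observation: the wait graph is acyclic; completion cascades from the unblocked processes through everyone else.
The rest can finish in the order P4, P6, P8, P3, P1, P2.
Step-by-step check:
  P4: no waits; runs immediately, freeing L15 and L9
  P6: no waits; runs immediately, freeing L17 and L4
  P8: everything it awaited (L4) is free; runs, freeing L10 and L0
  P3: everything it awaited (L15, L10 and L9) is free; runs, freeing L1 and L3
  P1: everything it awaited (L10) is free; runs, freeing L16 and L14
  P2: everything it awaited (L17 and L3) is free; runs, freeing L8


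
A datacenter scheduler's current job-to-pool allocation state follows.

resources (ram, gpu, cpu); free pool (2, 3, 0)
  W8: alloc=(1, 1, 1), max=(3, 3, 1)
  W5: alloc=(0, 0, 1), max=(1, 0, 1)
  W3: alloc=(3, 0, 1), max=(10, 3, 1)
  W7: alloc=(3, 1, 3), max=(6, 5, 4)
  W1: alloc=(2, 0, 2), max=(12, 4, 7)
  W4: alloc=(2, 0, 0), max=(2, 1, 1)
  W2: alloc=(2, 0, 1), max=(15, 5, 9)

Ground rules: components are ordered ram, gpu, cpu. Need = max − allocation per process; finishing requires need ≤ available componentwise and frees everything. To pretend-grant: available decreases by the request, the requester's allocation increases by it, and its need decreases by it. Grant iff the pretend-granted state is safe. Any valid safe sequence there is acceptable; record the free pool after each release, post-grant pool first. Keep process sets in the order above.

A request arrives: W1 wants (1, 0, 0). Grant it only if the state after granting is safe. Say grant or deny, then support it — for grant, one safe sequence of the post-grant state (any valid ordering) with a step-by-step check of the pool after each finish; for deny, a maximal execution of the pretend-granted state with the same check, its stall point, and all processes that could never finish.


GRANT. The post-grant state is safe; one safe sequence: W5, W4, W8, W7, W3, W1, W2.
Key observation: post-grant, (1, 3, 0) remains, and an order beginning with W5 completes everyone.
Step-by-step check of the post-grant state:
  pool = (1, 3, 0)
  W5 needs (1, 0, 0) <= (1, 3, 0) -> finishes; pool += (0, 0, 1) = (1, 3, 1)
  W4 needs (0, 1, 1) <= (1, 3, 1) -> finishes; pool += (2, 0, 0) = (3, 3, 1)
  W8 needs (2, 2, 0) <= (3, 3, 1) -> finishes; pool += (1, 1, 1) = (4, 4, 2)
  W7 needs (3, 4, 1) <= (4, 4, 2) -> finishes; pool += (3, 1, 3) = (7, 5, 5)
  W3 needs (7, 3, 0) <= (7, 5, 5) -> finishes; pool += (3, 0, 1) = (10, 5, 6)
  W1 needs (9, 4, 5) <= (10, 5, 6) -> finishes; pool += (3, 0, 2) = (13, 5, 8)
  W2 needs (13, 5, 8) <= (13, 5, 8) -> finishes; pool += (2, 0, 1) = (15, 5, 9)


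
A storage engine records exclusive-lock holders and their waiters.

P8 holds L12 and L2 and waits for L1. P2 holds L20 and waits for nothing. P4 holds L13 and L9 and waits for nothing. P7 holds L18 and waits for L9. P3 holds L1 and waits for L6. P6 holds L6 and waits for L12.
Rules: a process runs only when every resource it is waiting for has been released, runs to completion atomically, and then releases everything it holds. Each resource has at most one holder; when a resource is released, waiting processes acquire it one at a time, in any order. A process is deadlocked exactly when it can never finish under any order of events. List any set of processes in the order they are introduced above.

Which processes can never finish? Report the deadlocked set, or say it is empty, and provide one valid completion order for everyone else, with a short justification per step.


Deadlocked: P8, P3 and P6.
Key observation: the waits loop around P8 -> P3 -> P6 -> P8 with no way out; no other process is dragged down with it.
A valid finishing order for the others: P4, P2, P7.
Check, step by step:
  P4 waits on nothing -> runs at once and releases L13 and L9
  P2 waits on nothing -> runs at once and releases L20
  P7: everything it awaited (L9) is free; runs, freeing L18


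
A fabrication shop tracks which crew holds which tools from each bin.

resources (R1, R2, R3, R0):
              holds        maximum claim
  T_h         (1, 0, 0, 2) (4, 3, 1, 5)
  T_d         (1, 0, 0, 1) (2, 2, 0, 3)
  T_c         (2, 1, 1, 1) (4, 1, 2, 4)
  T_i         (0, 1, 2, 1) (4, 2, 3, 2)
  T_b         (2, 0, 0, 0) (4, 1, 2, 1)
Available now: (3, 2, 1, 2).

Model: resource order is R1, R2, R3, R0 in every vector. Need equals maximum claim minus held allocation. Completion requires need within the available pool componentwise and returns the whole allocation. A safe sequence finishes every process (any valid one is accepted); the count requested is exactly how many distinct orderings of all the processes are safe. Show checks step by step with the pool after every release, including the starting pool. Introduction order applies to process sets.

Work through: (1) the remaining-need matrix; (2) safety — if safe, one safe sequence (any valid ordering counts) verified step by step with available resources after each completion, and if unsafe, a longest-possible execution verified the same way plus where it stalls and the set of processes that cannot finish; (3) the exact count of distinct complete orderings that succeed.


(1) Remaining need (order R1, R2, R3, R0):
  T_h: (3, 3, 1, 3)
  T_d: (1, 2, 0, 2)
  T_c: (2, 0, 1, 3)
  T_i: (4, 1, 1, 1)
  T_b: (2, 1, 2, 1)
(2) SAFE — a valid safe sequence is T_d, T_i, T_c, T_b, T_h.
Key observation: the order's first zero-slack moment is T_d ((1, 2, 0, 2) needed, (3, 2, 1, 2) free — a requested resource with nothing to spare).
Verifying each step:
  pool = (3, 2, 1, 2)
  T_d: need (1, 2, 0, 2) fits (3, 2, 1, 2); releases (1, 0, 0, 1), pool now (4, 2, 1, 3)
  T_i: need (4, 1, 1, 1) fits (4, 2, 1, 3); releases (0, 1, 2, 1), pool now (4, 3, 3, 4)
  T_c: need (2, 0, 1, 3) fits (4, 3, 3, 4); releases (2, 1, 1, 1), pool now (6, 4, 4, 5)
  T_b: need (2, 1, 2, 1) fits (6, 4, 4, 5); releases (2, 0, 0, 0), pool now (8, 4, 4, 5)
  T_h: need (3, 3, 1, 3) fits (8, 4, 4, 5); releases (1, 0, 0, 2), pool now (9, 4, 4, 7)
(3) Exactly 12 of the possible complete orderings are safe sequences.


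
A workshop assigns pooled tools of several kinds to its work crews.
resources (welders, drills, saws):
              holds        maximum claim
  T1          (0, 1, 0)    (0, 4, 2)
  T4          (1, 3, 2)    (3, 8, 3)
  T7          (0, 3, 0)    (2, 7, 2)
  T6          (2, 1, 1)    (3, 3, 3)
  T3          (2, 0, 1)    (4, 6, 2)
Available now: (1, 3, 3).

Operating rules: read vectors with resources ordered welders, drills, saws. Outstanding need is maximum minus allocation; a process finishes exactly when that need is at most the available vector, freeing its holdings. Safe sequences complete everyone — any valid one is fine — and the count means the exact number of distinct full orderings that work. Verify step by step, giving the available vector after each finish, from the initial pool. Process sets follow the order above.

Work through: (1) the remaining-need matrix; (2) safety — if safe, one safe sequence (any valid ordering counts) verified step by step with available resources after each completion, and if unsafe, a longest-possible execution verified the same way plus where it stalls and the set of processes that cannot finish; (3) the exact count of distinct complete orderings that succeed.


(1) Outstanding need per process (order welders, drills, saws):
  T1: (0, 3, 2)
  T4: (2, 5, 1)
  T7: (2, 4, 2)
  T6: (1, 2, 2)
  T3: (2, 6, 1)
(2) SAFE, for example via the order T6, T1, T4, T3, T7.
Key observation: T6 marks the first exact bind of the order: its need (1, 2, 2) fits the free (1, 3, 3) with zero slack on a requested resource.
Step-by-step check:
  pool = (1, 3, 3)
  T6 needs (1, 2, 2) <= (1, 3, 3) -> finishes; pool += (2, 1, 1) = (3, 4, 4)
  T1 needs (0, 3, 2) <= (3, 4, 4) -> finishes; pool += (0, 1, 0) = (3, 5, 4)
  T4 needs (2, 5, 1) <= (3, 5, 4) -> finishes; pool += (1, 3, 2) = (4, 8, 6)
  T3 needs (2, 6, 1) <= (4, 8, 6) -> finishes; pool += (2, 0, 1) = (6, 8, 7)
  T7 needs (2, 4, 2) <= (6, 8, 7) -> finishes; pool += (0, 3, 0) = (6, 11, 7)
(3) Exactly 14 of the possible complete orderings are safe sequences.


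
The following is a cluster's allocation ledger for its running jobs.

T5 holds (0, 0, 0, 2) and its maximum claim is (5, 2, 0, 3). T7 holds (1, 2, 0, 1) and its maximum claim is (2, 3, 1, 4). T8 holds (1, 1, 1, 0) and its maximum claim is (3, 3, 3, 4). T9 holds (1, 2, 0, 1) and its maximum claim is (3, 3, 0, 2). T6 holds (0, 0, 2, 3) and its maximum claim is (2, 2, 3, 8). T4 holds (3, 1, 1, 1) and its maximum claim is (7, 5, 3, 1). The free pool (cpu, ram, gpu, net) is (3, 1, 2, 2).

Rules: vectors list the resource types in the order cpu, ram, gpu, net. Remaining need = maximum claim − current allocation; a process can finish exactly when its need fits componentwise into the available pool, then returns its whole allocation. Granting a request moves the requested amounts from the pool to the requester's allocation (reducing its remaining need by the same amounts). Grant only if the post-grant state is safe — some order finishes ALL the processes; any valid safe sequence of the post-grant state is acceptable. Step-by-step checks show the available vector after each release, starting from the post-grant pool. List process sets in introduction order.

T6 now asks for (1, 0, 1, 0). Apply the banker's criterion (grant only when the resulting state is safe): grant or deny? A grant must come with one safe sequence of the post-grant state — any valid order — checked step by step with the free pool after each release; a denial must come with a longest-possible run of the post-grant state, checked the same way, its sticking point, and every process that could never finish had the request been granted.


DENY. Granting would leave the state unsafe.
Key observation: after T9, T7 the pool peaks at (4, 5, 1, 4), and each blocked process is short somewhere: T5 on cpu; T8 on gpu; T6 on net; T4 on gpu.
On the post-grant state, T9, T7 is a maximal run — nothing extends it. Verifying each step:
  pool = (2, 1, 1, 2)
  T9: need (2, 1, 0, 1) fits (2, 1, 1, 2); releases (1, 2, 0, 1), pool now (3, 3, 1, 3)
  T7: need (1, 1, 1, 3) fits (3, 3, 1, 3); releases (1, 2, 0, 1), pool now (4, 5, 1, 4)
  blocked: T5 wants (5, 2, 0, 1), pool (4, 5, 1, 4) — not enough cpu
  blocked: T8 wants (2, 2, 2, 4), pool (4, 5, 1, 4) — not enough gpu
  blocked: T6 wants (1, 2, 0, 5), pool (4, 5, 1, 4) — not enough net
  blocked: T4 wants (4, 4, 2, 0), pool (4, 5, 1, 4) — not enough gpu
Post-grant, the permanently blocked set is T5, T8, T6 and T4.


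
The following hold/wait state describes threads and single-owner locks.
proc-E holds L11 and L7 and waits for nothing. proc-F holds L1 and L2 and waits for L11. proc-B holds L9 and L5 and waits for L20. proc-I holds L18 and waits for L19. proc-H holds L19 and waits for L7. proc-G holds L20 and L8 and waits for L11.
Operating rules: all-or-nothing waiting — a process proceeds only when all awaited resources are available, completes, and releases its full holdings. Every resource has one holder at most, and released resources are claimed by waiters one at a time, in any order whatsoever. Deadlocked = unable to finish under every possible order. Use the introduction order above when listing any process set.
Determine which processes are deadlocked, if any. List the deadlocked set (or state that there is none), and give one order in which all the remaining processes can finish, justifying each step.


The deadlocked set is empty.
Key observation: although several processes wait, no cycle exists — each chain bottoms out at a free runner.
The rest can finish in the order proc-E, proc-G, proc-H, proc-F, proc-B, proc-I.
Verifying each step:
  proc-E: no waits; runs immediately, freeing L11 and L7
  proc-G waits on L11 — all released -> runs and releases L20 and L8
  proc-H waits on L7 — all released -> runs and releases L19
  proc-F waits on L11 — all released -> runs and releases L1 and L2
  proc-B waits on L20 — all released -> runs and releases L9 and L5
  proc-I waits on L19 — all released -> runs and releases L18


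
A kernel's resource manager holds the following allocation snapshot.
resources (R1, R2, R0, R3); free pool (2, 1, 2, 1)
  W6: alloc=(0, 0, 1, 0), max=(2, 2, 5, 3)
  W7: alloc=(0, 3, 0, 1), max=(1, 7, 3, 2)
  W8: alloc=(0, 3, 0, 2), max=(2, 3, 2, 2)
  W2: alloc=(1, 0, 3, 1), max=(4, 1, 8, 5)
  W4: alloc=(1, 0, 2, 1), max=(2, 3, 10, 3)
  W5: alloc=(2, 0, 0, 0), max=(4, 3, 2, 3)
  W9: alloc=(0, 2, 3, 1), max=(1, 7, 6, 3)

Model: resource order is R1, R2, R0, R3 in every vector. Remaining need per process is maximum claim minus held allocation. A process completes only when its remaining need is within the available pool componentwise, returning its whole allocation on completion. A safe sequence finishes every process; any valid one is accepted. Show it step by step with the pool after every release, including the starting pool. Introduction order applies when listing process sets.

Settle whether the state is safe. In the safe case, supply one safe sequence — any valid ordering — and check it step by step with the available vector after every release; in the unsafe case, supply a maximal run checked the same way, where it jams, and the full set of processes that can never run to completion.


The state is UNSAFE.
Key observation: R0 is the bottleneck — with W8, W5 done the pool holds (4, 4, 2, 3), short of every remaining need.
The run W8, W5 cannot be extended any further. Check, step by step:
  pool = (2, 1, 2, 1)
  W8: need (2, 0, 2, 0) fits (2, 1, 2, 1); releases (0, 3, 0, 2), pool now (2, 4, 2, 3)
  W5: need (2, 3, 2, 3) fits (2, 4, 2, 3); releases (2, 0, 0, 0), pool now (4, 4, 2, 3)
  blocked: W6 wants (2, 2, 4, 3), pool (4, 4, 2, 3) — not enough R0
  blocked: W7 wants (1, 4, 3, 1), pool (4, 4, 2, 3) — not enough R0
  blocked: W2 wants (3, 1, 5, 4), pool (4, 4, 2, 3) — not enough R0 and R3
  blocked: W4 wants (1, 3, 8, 2), pool (4, 4, 2, 3) — not enough R0
  blocked: W9 wants (1, 5, 3, 2), pool (4, 4, 2, 3) — not enough R2 and R0
Permanently blocked: W6, W7, W2, W4 and W9.


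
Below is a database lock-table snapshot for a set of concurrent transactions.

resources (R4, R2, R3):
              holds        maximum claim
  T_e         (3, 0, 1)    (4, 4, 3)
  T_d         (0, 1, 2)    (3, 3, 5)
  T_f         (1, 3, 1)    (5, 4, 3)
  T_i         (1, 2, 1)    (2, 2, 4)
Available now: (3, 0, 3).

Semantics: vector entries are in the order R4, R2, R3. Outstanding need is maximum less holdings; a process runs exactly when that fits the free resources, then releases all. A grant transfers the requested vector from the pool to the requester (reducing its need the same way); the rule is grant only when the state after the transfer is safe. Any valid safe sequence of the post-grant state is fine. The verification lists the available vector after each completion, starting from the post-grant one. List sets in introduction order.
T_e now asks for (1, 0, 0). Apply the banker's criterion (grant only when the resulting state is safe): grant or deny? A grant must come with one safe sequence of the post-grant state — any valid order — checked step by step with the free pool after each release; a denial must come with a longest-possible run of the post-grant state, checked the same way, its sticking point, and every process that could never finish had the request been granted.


DENY: after the grant no complete ordering would exist.
Key observation: after T_i, T_d the pool peaks at (3, 3, 6), and each blocked process is short somewhere: T_e on R2; T_f on R4.
Pretend the grant happened; the run T_i, T_d goes as far as possible. Verifying each step:
  pool = (2, 0, 3)
  T_i: need (1, 0, 3) fits (2, 0, 3); releases (1, 2, 1), pool now (3, 2, 4)
  T_d: need (3, 2, 3) fits (3, 2, 4); releases (0, 1, 2), pool now (3, 3, 6)
  T_e cannot run: need (0, 4, 2) vs free (3, 3, 6) (insufficient R2)
  T_f cannot run: need (4, 1, 2) vs free (3, 3, 6) (insufficient R4)
Post-grant, the permanently blocked set is T_e and T_f.


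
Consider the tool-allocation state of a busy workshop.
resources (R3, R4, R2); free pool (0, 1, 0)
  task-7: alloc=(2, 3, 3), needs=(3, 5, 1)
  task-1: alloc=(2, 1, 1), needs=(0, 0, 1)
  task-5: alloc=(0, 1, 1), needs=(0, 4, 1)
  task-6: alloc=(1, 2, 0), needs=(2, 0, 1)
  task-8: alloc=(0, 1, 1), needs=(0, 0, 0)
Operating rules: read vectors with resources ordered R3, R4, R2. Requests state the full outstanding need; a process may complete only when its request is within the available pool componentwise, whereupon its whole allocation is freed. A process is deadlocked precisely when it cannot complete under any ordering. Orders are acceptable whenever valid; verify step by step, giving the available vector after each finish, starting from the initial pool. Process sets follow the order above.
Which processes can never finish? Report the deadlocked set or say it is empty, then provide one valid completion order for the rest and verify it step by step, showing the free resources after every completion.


No process is deadlocked.
Key observation: task-8 fits the free pool immediately, and its release cascades until everyone finishes.
One completion order for the rest: task-8, task-1, task-6, task-7, task-5. Step-by-step check:
  pool = (0, 1, 0)
  task-8: need (0, 0, 0) fits (0, 1, 0); releases (0, 1, 1), pool now (0, 2, 1)
  task-1: need (0, 0, 1) fits (0, 2, 1); releases (2, 1, 1), pool now (2, 3, 2)
  task-6: need (2, 0, 1) fits (2, 3, 2); releases (1, 2, 0), pool now (3, 5, 2)
  task-7: need (3, 5, 1) fits (3, 5, 2); releases (2, 3, 3), pool now (5, 8, 5)
  task-5: need (0, 4, 1) fits (5, 8, 5); releases (0, 1, 1), pool now (5, 9, 6)


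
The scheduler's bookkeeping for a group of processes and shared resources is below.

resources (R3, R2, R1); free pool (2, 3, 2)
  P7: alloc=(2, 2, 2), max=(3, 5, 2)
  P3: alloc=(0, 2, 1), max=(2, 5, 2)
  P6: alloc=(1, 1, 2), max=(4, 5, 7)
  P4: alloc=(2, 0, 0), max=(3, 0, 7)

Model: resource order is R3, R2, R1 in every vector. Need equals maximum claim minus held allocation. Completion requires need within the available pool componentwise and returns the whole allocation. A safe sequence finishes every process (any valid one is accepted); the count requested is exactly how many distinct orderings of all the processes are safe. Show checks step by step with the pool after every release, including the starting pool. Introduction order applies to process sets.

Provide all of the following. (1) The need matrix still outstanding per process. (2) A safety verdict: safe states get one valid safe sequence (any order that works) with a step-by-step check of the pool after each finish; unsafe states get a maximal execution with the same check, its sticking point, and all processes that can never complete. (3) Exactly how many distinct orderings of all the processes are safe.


(1) Need matrix, components ordered R3, R2, R1:
  P7: (1, 3, 0)
  P3: (2, 3, 1)
  P6: (3, 4, 5)
  P4: (1, 0, 7)
(2) SAFE, for example via the order P7, P3, P6, P4.
Key observation: at P7 the run first touches a limit — (1, 3, 0) against (2, 3, 2), exact on a resource it actually requests.
Walking it through:
  pool = (2, 3, 2)
  run P7 (needs (1, 3, 0), free (2, 3, 2)); after release of (2, 2, 2) the pool is (4, 5, 4)
  run P3 (needs (2, 3, 1), free (4, 5, 4)); after release of (0, 2, 1) the pool is (4, 7, 5)
  run P6 (needs (3, 4, 5), free (4, 7, 5)); after release of (1, 1, 2) the pool is (5, 8, 7)
  run P4 (needs (1, 0, 7), free (5, 8, 7)); after release of (2, 0, 0) the pool is (7, 8, 7)
(3) Precisely 2 of the possible complete orderings are safe sequences.


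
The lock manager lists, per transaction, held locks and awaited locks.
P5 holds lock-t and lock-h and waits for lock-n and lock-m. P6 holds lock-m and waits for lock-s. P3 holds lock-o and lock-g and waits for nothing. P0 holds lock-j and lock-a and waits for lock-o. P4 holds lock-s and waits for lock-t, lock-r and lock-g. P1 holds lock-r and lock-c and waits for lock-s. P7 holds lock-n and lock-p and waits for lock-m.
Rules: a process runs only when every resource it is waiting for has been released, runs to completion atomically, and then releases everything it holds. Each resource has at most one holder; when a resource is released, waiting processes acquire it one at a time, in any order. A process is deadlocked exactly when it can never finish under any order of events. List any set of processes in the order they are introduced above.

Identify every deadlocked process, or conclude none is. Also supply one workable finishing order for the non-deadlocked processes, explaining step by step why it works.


The deadlocked set is P5, P6, P4, P1 and P7.
Key observation: nobody on the ring P5 -> P6 -> P4 -> P5 can start until another member finishes, which never happens; P1 and P7 are caught in further circular waits.
The rest can finish in the order P3, P0.
Check, step by step:
  P3: no waits; runs immediately, freeing lock-o and lock-g
  P0 waits on lock-o — all released -> runs and releases lock-j and lock-a
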